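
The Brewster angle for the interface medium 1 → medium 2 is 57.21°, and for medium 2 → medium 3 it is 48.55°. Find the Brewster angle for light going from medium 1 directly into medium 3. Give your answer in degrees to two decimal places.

n₂/n₁ = tan 57.21° = 1.5523 and n₃/n₂ = tan 48.55° = 1.1323.
So n₃/n₁ = (n₂/n₁)(n₃/n₂) = 1.5523 × 1.1323 = 1.7576.
θ_B(1→3) = arctan(1.7576) = 60.36°.

θ_B ≈ 60.36°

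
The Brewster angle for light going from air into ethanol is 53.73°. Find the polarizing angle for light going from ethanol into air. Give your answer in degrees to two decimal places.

θ_B' ≈ 36.27°

tan θ_B' = n₁/n₂ = 1/tan θ_B, so θ_B' = 90° − θ_B.
θ_B' = 90° − 53.73° = 36.27°.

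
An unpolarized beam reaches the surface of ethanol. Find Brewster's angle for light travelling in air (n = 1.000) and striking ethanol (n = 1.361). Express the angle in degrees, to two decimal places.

θ_B ≈ 53.69°

At Brewster's angle the reflected and refracted rays are perpendicular, which with Snell's law gives tan θ_B = n₂/n₁.
Here n₂/n₁ = 1.361/1.000 = 1.3610, and Brewster's law gives tan θ_B = n₂/n₁. Taking the arctangent, θ_B = 53.69°.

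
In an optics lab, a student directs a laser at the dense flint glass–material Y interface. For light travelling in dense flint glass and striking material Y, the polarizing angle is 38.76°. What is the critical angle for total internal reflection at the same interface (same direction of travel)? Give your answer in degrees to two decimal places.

θ_c ≈ 53.41°

From Brewster, n₂/n₁ = tan θ_B = tan 38.76° = 0.8029.
Then sin θ_c = n₂/n₁ = 0.8029, so θ_c = arcsin 0.8029 = 53.41°.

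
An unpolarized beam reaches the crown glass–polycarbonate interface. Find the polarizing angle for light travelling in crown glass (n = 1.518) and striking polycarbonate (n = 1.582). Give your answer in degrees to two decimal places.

θ_B ≈ 46.18°

The reflected p-component vanishes when tan θ_B = n₂/n₁.
Here n₂/n₁ = 1.582/1.518 = 1.0422, and Brewster's law gives tan θ_B = n₂/n₁.
θ_B = arctan(1.0422) = 46.18°.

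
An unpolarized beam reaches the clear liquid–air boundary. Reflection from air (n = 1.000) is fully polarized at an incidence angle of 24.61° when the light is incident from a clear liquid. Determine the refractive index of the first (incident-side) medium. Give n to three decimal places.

n ≈ 2.183

Full polarization of the reflected beam means tan θ_B = n₂/n₁, where n₁ is the incident medium (a clear liquid).
n₁ = n₂ / tan θ_B = 1.000 / tan 24.61° = 2.183.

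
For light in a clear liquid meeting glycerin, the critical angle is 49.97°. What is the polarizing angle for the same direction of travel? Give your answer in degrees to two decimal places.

n₂/n₁ = sin θ_c = sin 49.97° = 0.7657.
tan θ_B equals the same ratio, so θ_B = arctan(0.7657) = 37.44°.

θ_B ≈ 37.44°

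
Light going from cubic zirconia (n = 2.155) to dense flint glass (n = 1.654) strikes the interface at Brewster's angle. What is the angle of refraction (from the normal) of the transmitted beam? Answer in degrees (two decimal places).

θ_B = arctan(n₂/n₁) = arctan(1.654/2.155) = 37.51°.
At Brewster's angle the reflected and refracted rays are perpendicular, so θ_t = 90° − θ_B = 90° − 37.51° = 52.49°.

θ_t ≈ 52.49°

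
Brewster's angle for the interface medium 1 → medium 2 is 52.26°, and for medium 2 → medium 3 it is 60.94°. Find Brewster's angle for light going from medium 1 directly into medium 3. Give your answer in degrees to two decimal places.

tan θ_B(1→2) = n₂/n₁ = tan 52.26° = 1.2920.
tan θ_B(2→3) = n₃/n₂ = tan 60.94° = 1.7996.
Multiplying, n₃/n₁ = 1.2920 × 1.7996 = 2.3251, and θ_B(1→3) = arctan 2.3251 = 66.73°.

θ_B ≈ 66.73°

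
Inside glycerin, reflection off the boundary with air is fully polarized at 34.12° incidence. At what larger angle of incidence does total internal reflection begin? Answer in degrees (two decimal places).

n₂/n₁ = tan 34.12° = 0.6776; the critical angle satisfies sin θ_c = n₂/n₁.
θ_c = arcsin(0.6776) = 42.65°.

θ_c ≈ 42.65°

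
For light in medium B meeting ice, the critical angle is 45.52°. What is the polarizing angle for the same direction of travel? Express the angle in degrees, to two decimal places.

At the critical angle sin θ_c = n₂/n₁, giving n₂/n₁ = sin 45.52° = 0.7135.
Then tan θ_B = n₂/n₁ = 0.7135, so θ_B = arctan 0.7135 = 35.51°.

θ_B ≈ 35.51°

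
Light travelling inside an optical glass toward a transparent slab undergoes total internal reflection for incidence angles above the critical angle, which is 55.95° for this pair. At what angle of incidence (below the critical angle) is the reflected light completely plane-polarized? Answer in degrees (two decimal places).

θ_B ≈ 39.64°

n₂/n₁ = sin θ_c = sin 55.95° = 0.8285.
tan θ_B equals the same ratio, so θ_B = arctan(0.8285) = 39.64°.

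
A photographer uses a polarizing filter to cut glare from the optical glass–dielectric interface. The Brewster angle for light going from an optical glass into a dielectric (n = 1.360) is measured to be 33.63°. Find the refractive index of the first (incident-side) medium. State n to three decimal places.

At the Brewster angle, tan θ_B = n₂/n₁ with n₁ on the incident side (an optical glass) and n₂ on the transmitted side (a dielectric).
n₁ = n₂ / tan θ_B = 1.360 / tan 33.63° = 2.045.

n ≈ 2.045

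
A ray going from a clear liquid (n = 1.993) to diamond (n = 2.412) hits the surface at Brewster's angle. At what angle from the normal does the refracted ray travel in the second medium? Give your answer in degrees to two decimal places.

First find Brewster's angle: tan θ_B = 2.412/1.993 = 1.2102, giving θ_B = 50.43°.
Since θ_B + θ_t = 90° at Brewster incidence, θ_t = 90° − 50.43° = 39.57°.

θ_t ≈ 39.57°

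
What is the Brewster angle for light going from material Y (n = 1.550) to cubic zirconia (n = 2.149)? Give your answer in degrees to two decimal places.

θ_B ≈ 54.20°

The reflected p-component vanishes when tan θ_B = n₂/n₁.
Here n₂/n₁ = 2.149/1.550 = 1.3865, and Brewster's law gives tan θ_B = n₂/n₁.
So θ_B = arctan 1.3865 = 54.20°.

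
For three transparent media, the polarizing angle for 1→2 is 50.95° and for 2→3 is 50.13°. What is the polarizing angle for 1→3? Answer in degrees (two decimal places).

tan θ_B(1→2) = n₂/n₁ = tan 50.95° = 1.2327.
tan θ_B(2→3) = n₃/n₂ = tan 50.13° = 1.1973.
n₃/n₁ = 1.4759. Then tan θ_B(1→3) = n₃/n₁, so θ_B(1→3) = arctan(1.4759) = 55.88°.

θ_B ≈ 55.88°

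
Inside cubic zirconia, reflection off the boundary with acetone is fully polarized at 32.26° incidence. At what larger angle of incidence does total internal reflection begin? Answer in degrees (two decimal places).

n₂/n₁ = tan 32.26° = 0.6312; the critical angle satisfies sin θ_c = n₂/n₁.
θ_c = arcsin(0.6312) = 39.14°.

θ_c ≈ 39.14°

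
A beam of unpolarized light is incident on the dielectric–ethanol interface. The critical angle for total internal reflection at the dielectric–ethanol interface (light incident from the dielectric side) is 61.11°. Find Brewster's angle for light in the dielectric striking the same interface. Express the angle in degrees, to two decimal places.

sin θ_c = n₂/n₁, so n₂/n₁ = sin 61.11° = 0.8755.
Brewster: tan θ_B = n₂/n₁ = 0.8755.
θ_B = arctan(0.8755) = 41.20°.

θ_B ≈ 41.20°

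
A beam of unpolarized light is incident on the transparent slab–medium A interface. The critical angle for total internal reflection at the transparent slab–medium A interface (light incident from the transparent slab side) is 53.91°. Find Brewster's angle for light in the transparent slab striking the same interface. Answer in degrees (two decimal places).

sin θ_c = n₂/n₁, so n₂/n₁ = sin 53.91° = 0.8081.
Brewster: tan θ_B = n₂/n₁ = 0.8081.
θ_B = arctan(0.8081) = 38.94°.

θ_B ≈ 38.94°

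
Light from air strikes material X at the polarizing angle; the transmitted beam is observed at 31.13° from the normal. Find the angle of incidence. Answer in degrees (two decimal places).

θ_B ≈ 58.87°

At Brewster's angle the reflected and refracted rays are perpendicular, so θ_B + θ_t = 90°.
So θ_B = 90° − θ_t = 90° − 31.13° = 58.87°.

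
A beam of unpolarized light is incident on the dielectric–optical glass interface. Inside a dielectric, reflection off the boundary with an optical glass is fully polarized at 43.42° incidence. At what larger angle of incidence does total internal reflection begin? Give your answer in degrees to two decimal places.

tan θ_B = n₂/n₁ = tan 43.42° = 0.9463.
Total internal reflection: sin θ_c = n₂/n₁ = 0.9463.
θ_c = arcsin(0.9463) = 71.14°.

θ_c ≈ 71.14°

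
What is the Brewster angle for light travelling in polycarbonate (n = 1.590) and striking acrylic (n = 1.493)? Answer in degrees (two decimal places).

Brewster's condition: tan θ_B = n₂/n₁ = 1.493/1.590 = 0.9390. Taking the arctangent, θ_B = 43.20°.

θ_B ≈ 43.20°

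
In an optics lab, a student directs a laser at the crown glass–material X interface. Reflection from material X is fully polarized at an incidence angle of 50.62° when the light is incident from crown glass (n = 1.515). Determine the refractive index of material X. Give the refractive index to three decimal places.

At Brewster's angle, tan θ_B = n₂/n₁ with n₁ on the incident side (crown glass) and n₂ on the transmitted side (material X).
n₂ = n₁ tan θ_B = 1.515 × tan 50.62° = 1.846.

n ≈ 1.846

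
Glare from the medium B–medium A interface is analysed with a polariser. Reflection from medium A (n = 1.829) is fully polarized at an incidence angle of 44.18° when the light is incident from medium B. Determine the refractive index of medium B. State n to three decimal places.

n ≈ 1.882

Brewster's law: tan θ_B = n₂/n₁ (light incident in medium B, refracted into medium A).
n₁ = n₂ / tan θ_B = 1.829 / tan 44.18° = 1.882.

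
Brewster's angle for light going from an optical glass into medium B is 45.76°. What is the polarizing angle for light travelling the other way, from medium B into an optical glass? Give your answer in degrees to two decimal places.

The two Brewster angles are complementary: θ_B' = 90° − θ_B = 90° − 45.76° = 44.24°.

θ_B' ≈ 44.24°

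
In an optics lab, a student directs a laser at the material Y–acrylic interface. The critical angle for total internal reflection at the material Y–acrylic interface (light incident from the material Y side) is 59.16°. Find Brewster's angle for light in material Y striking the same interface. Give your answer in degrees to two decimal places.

At the critical angle sin θ_c = n₂/n₁, giving n₂/n₁ = sin 59.16° = 0.8586.
Then tan θ_B = n₂/n₁ = 0.8586, so θ_B = arctan 0.8586 = 40.65°.

θ_B ≈ 40.65°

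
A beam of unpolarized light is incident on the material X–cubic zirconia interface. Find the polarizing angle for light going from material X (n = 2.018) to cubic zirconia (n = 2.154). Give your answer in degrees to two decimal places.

Here n₂/n₁ = 2.154/2.018 = 1.0674, and Brewster's law gives tan θ_B = n₂/n₁.
θ_B = arctan(1.0674) = 46.87°.

θ_B ≈ 46.87°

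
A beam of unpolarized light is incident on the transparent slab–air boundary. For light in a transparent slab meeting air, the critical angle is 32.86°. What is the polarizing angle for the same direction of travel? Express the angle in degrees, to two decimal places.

sin θ_c = n₂/n₁, so n₂/n₁ = sin 32.86° = 0.5426.
Brewster: tan θ_B = n₂/n₁ = 0.5426.
θ_B = arctan(0.5426) = 28.48°.

θ_B ≈ 28.48°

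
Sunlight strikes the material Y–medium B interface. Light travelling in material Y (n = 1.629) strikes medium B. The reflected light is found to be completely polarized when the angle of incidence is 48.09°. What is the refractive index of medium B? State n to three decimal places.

n ≈ 1.815

At the polarizing angle, tan θ_B = n₂/n₁ with n₁ on the incident side (material Y) and n₂ on the transmitted side (medium B).
n₂ = n₁ tan θ_B = 1.629 × tan 48.09° = 1.815.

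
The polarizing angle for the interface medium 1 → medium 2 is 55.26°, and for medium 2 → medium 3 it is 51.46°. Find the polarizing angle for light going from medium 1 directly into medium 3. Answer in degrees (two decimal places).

n₂/n₁ = tan 55.26° = 1.4420 and n₃/n₂ = tan 51.46° = 1.2554.
Multiplying, n₃/n₁ = 1.4420 × 1.2554 = 1.8103, and θ_B(1→3) = arctan 1.8103 = 61.08°.

θ_B ≈ 61.08°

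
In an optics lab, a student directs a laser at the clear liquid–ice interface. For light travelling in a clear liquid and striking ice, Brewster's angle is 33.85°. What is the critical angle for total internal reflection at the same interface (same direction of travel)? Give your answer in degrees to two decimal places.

θ_c ≈ 42.12°

From Brewster, n₂/n₁ = tan θ_B = tan 33.85° = 0.6707.
Then sin θ_c = n₂/n₁ = 0.6707, so θ_c = arcsin 0.6707 = 42.12°.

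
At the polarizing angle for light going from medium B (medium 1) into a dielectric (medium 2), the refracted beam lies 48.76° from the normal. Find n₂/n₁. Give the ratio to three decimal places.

n₂/n₁ ≈ 0.877

θ_B + θ_t = 90°, so θ_B = 90° − 48.76° = 41.24°.
tan θ_B = n₂/n₁, so n₂/n₁ = tan 41.24° = 0.877.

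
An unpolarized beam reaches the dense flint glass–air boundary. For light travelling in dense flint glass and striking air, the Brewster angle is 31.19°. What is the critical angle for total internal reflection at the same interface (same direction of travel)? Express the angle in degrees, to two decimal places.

θ_c ≈ 37.26°

n₂/n₁ = tan 31.19° = 0.6054; the critical angle satisfies sin θ_c = n₂/n₁.
θ_c = arcsin(0.6054) = 37.26°.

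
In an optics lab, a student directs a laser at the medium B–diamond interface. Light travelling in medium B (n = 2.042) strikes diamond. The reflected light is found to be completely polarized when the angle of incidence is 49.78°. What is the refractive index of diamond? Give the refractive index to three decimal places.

n ≈ 2.415

Full polarization of the reflected beam means tan θ_B = n₂/n₁, where n₁ is the incident medium (medium B).
n₂ = n₁ tan θ_B = 2.042 × tan 49.78° = 2.415.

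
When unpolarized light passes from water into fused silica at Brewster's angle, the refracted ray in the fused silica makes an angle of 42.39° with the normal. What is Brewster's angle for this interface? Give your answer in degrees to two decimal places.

θ_B ≈ 47.61°

Since the reflected and refracted rays are at right angles at the polarizing angle, θ_B + θ_t = 90°.
θ_B = 90° − 42.39° = 47.61°.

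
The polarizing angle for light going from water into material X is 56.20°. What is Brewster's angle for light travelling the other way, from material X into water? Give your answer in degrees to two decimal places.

The two Brewster angles are complementary: θ_B' = 90° − θ_B = 90° − 56.20° = 33.80°.

θ_B' ≈ 33.80°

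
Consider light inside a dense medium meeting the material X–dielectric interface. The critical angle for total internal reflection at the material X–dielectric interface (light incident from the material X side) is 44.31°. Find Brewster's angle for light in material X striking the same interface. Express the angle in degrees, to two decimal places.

sin θ_c = n₂/n₁, so n₂/n₁ = sin 44.31° = 0.6985.
Brewster: tan θ_B = n₂/n₁ = 0.6985.
θ_B = arctan(0.6985) = 34.94°.

θ_B ≈ 34.94°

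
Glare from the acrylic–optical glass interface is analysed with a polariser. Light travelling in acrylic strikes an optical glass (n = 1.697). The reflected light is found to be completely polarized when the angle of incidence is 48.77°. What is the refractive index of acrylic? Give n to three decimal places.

At the Brewster angle, tan θ_B = n₂/n₁ with n₁ on the incident side (acrylic) and n₂ on the transmitted side (an optical glass).
n₁ = n₂ / tan θ_B = 1.697 / tan 48.77° = 1.487.

n ≈ 1.487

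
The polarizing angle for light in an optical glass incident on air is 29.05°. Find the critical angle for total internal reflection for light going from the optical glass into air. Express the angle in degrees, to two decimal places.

From Brewster, n₂/n₁ = tan θ_B = tan 29.05° = 0.5555.
Then sin θ_c = n₂/n₁ = 0.5555, so θ_c = arcsin 0.5555 = 33.74°.

θ_c ≈ 33.74°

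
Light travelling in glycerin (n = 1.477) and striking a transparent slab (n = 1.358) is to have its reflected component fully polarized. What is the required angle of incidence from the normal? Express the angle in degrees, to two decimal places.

At Brewster's angle the reflected and refracted rays are perpendicular, which with Snell's law gives tan θ_B = n₂/n₁.
Here n₂/n₁ = 1.358/1.477 = 0.9194, and Brewster's law gives tan θ_B = n₂/n₁.
θ_B = arctan(0.9194) = 42.60°.

θ_B ≈ 42.60°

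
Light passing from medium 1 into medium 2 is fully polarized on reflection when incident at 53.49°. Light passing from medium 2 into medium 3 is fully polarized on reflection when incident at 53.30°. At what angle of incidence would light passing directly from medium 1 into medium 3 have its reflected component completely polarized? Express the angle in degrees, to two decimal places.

n₂/n₁ = tan 53.49° = 1.3509 and n₃/n₂ = tan 53.30° = 1.3416.
n₃/n₁ = 1.8124. Then tan θ_B(1→3) = n₃/n₁, so θ_B(1→3) = arctan(1.8124) = 61.11°.

θ_B ≈ 61.11°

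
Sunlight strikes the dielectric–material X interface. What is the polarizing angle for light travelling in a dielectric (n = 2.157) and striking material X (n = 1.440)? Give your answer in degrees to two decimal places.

Here n₂/n₁ = 1.440/2.157 = 0.6676, and Brewster's law gives tan θ_B = n₂/n₁. Taking the arctangent, θ_B = 33.73°.

θ_B ≈ 33.73°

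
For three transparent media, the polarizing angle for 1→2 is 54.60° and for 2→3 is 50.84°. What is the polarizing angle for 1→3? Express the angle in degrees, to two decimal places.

tan θ_B(1→2) = n₂/n₁ = tan 54.60° = 1.4071.
tan θ_B(2→3) = n₃/n₂ = tan 50.84° = 1.2279.
n₃/n₁ = 1.7278. Then tan θ_B(1→3) = n₃/n₁, so θ_B(1→3) = arctan(1.7278) = 59.94°.

θ_B ≈ 59.94°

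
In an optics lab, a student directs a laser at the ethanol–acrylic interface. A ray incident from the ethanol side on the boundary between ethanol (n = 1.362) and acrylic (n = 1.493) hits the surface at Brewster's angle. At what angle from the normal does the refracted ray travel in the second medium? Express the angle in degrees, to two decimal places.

θ_t ≈ 42.37°

First find Brewster's angle: tan θ_B = 1.493/1.362 = 1.0962, giving θ_B = 47.63°.
At Brewster's angle the reflected and refracted rays are perpendicular, so θ_t = 90° − θ_B = 90° − 47.63° = 42.37°.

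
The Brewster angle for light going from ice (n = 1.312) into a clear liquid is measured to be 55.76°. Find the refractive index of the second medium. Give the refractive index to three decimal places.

n ≈ 1.928

Brewster's law: tan θ_B = n₂/n₁ (light incident in ice, refracted into a clear liquid).
n₂ = n₁ tan θ_B = 1.312 × tan 55.76° = 1.928.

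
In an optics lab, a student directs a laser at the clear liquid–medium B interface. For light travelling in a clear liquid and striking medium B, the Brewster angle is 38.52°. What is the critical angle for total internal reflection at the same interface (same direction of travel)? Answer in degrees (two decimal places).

θ_c ≈ 52.75°

n₂/n₁ = tan 38.52° = 0.7960; the critical angle satisfies sin θ_c = n₂/n₁.
θ_c = arcsin(0.7960) = 52.75°.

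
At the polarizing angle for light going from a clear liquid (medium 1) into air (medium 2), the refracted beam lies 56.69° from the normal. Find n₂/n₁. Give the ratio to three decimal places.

θ_B + θ_t = 90°, so θ_B = 90° − 56.69° = 33.31°.
tan θ_B = n₂/n₁, so n₂/n₁ = tan 33.31° = 0.657.

n₂/n₁ ≈ 0.657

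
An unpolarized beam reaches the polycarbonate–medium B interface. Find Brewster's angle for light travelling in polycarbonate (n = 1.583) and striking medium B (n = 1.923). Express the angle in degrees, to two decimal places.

Brewster's condition: tan θ_B = n₂/n₁ = 1.923/1.583 = 1.2148.
So θ_B = arctan 1.2148 = 50.54°.

θ_B ≈ 50.54°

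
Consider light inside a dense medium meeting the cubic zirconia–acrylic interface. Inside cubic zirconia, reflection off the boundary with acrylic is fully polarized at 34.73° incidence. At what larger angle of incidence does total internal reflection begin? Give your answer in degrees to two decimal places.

θ_c ≈ 43.88°

n₂/n₁ = tan 34.73° = 0.6932; the critical angle satisfies sin θ_c = n₂/n₁.
θ_c = arcsin(0.6932) = 43.88°.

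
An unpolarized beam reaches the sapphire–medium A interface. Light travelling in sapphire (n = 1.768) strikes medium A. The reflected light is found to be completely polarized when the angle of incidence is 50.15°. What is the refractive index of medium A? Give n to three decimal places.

n ≈ 2.118

At Brewster's angle, tan θ_B = n₂/n₁ with n₁ on the incident side (sapphire) and n₂ on the transmitted side (medium A).
n₂ = n₁ tan θ_B = 1.768 × tan 50.15° = 2.118.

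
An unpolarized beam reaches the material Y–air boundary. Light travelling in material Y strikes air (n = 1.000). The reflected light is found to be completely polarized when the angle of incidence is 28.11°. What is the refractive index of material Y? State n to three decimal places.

Full polarization of the reflected beam means tan θ_B = n₂/n₁, where n₁ is the incident medium (material Y).
n₁ = n₂ / tan θ_B = 1.000 / tan 28.11° = 1.872.

n ≈ 1.872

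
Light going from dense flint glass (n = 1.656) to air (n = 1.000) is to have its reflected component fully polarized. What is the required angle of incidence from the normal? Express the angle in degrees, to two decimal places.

θ_B ≈ 31.13°

The reflected p-component vanishes when tan θ_B = n₂/n₁.
Brewster's condition: tan θ_B = n₂/n₁ = 1.000/1.656 = 0.6039.
θ_B = arctan(0.6039) = 31.13°.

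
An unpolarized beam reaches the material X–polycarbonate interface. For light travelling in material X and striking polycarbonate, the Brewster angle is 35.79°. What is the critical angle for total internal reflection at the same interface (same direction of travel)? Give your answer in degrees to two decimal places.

θ_c ≈ 46.13°

From Brewster, n₂/n₁ = tan θ_B = tan 35.79° = 0.7210.
Then sin θ_c = n₂/n₁ = 0.7210, so θ_c = arcsin 0.7210 = 46.13°.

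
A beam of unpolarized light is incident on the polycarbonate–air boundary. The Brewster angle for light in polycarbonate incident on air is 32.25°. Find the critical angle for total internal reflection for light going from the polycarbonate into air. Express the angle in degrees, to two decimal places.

θ_c ≈ 39.12°

From Brewster, n₂/n₁ = tan θ_B = tan 32.25° = 0.6310.
Then sin θ_c = n₂/n₁ = 0.6310, so θ_c = arcsin 0.6310 = 39.12°.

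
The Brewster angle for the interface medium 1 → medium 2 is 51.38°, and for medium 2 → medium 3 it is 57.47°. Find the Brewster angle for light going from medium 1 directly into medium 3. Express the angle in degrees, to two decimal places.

n₂/n₁ = tan 51.38° = 1.2518 and n₃/n₂ = tan 57.47° = 1.5679.
So n₃/n₁ = (n₂/n₁)(n₃/n₂) = 1.2518 × 1.5679 = 1.9626.
θ_B(1→3) = arctan(1.9626) = 63.00°.

θ_B ≈ 63.00°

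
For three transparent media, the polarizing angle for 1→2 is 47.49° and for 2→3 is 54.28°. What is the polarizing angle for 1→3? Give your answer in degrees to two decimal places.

Each Brewster angle gives a ratio: n₂/n₁ = tan 47.49° = 1.0909, n₃/n₂ = tan 54.28° = 1.3906.
So n₃/n₁ = (n₂/n₁)(n₃/n₂) = 1.0909 × 1.3906 = 1.5171.
θ_B(1→3) = arctan(1.5171) = 56.61°.

θ_B ≈ 56.61°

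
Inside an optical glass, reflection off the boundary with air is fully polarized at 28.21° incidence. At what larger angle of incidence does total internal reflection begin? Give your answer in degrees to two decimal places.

From Brewster, n₂/n₁ = tan θ_B = tan 28.21° = 0.5364.
Then sin θ_c = n₂/n₁ = 0.5364, so θ_c = arcsin 0.5364 = 32.44°.

θ_c ≈ 32.44°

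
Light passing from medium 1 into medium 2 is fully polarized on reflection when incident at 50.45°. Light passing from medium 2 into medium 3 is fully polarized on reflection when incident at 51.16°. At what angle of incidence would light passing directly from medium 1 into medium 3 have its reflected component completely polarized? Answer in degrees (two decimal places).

tan θ_B(1→2) = n₂/n₁ = tan 50.45° = 1.2109.
tan θ_B(2→3) = n₃/n₂ = tan 51.16° = 1.2420.
Multiplying, n₃/n₁ = 1.2109 × 1.2420 = 1.5040, and θ_B(1→3) = arctan 1.5040 = 56.38°.

θ_B ≈ 56.38°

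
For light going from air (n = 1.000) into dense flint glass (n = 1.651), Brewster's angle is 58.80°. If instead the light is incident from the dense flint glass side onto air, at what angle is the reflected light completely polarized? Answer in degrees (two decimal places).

The two Brewster angles are complementary: θ_B' = 90° − θ_B = 90° − 58.80° = 31.20°.

θ_B' ≈ 31.20°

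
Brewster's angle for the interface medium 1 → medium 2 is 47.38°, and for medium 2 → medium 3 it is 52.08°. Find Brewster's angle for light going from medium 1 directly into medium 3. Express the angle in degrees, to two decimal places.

θ_B ≈ 54.36°

tan θ_B(1→2) = n₂/n₁ = tan 47.38° = 1.0867.
tan θ_B(2→3) = n₃/n₂ = tan 52.08° = 1.2836.
Multiplying, n₃/n₁ = 1.0867 × 1.2836 = 1.3950, and θ_B(1→3) = arctan 1.3950 = 54.36°.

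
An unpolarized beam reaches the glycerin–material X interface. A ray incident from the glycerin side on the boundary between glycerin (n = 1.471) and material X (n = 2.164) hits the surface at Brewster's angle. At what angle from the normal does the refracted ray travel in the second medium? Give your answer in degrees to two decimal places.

θ_t ≈ 34.21°

tan θ_B = n₂/n₁ = 2.164/1.471 = 1.4711, so θ_B = 55.79°.
At Brewster's angle the reflected and refracted rays are perpendicular, so θ_t = 90° − θ_B = 90° − 55.79° = 34.21°.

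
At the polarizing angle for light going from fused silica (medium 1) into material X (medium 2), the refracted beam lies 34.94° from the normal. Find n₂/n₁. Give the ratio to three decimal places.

At Brewster incidence θ_B = 90° − θ_t = 90° − 34.94° = 55.06°.
tan θ_B = n₂/n₁, so n₂/n₁ = tan 55.06° = 1.431.

n₂/n₁ ≈ 1.431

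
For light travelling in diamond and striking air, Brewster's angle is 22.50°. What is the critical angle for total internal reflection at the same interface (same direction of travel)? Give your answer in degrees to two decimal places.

n₂/n₁ = tan 22.50° = 0.4142; the critical angle satisfies sin θ_c = n₂/n₁.
θ_c = arcsin(0.4142) = 24.47°.

θ_c ≈ 24.47°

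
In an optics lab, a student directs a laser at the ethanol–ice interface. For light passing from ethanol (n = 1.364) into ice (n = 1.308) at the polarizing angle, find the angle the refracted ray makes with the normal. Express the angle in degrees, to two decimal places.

θ_B = arctan(n₂/n₁) = arctan(1.308/1.364) = 43.80°.
Since θ_B + θ_t = 90° at Brewster incidence, θ_t = 90° − 43.80° = 46.20°.

θ_t ≈ 46.20°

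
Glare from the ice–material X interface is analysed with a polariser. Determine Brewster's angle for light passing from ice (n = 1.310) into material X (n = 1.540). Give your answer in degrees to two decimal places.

θ_B ≈ 49.61°

The reflected p-component vanishes when tan θ_B = n₂/n₁.
tan θ_B = n₂/n₁ = 1.540/1.310 = 1.1756.
So θ_B = arctan 1.1756 = 49.61°.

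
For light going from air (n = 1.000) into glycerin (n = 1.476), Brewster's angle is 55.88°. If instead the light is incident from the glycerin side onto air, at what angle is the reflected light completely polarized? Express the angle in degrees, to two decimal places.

θ_B' ≈ 34.12°

The two Brewster angles are complementary: θ_B' = 90° − θ_B = 90° − 55.88° = 34.12°.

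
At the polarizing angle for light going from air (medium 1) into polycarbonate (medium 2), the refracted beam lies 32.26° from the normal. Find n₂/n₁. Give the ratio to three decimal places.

At Brewster incidence θ_B = 90° − θ_t = 90° − 32.26° = 57.74°.
Then n₂/n₁ = tan θ_B = tan 57.74° = 1.584.

n₂/n₁ ≈ 1.584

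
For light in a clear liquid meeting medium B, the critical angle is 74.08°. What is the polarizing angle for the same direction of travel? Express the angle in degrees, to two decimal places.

At the critical angle sin θ_c = n₂/n₁, giving n₂/n₁ = sin 74.08° = 0.9616.
Then tan θ_B = n₂/n₁ = 0.9616, so θ_B = arctan 0.9616 = 43.88°.

θ_B ≈ 43.88°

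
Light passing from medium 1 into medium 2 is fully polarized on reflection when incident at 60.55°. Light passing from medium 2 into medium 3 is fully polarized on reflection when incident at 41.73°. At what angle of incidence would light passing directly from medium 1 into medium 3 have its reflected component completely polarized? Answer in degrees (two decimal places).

θ_B ≈ 57.66°

Each Brewster angle gives a ratio: n₂/n₁ = tan 60.55° = 1.7711, n₃/n₂ = tan 41.73° = 0.8919.
So n₃/n₁ = (n₂/n₁)(n₃/n₂) = 1.7711 × 0.8919 = 1.5797.
θ_B(1→3) = arctan(1.5797) = 57.66°.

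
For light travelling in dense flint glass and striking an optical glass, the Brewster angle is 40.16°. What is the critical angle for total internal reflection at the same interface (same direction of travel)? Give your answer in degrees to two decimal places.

n₂/n₁ = tan 40.16° = 0.8439; the critical angle satisfies sin θ_c = n₂/n₁.
θ_c = arcsin(0.8439) = 57.55°.

θ_c ≈ 57.55°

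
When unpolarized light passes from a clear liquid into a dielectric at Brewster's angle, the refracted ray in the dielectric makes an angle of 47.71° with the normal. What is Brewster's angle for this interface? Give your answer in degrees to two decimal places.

θ_B ≈ 42.29°

Brewster's condition makes the reflected and refracted beams perpendicular: θ_B + θ_t = 90°.
θ_B = 90° − 47.71° = 42.29°.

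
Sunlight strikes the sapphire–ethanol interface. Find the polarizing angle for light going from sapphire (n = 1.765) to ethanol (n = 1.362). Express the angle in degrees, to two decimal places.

θ_B ≈ 37.66°

Brewster's condition: tan θ_B = n₂/n₁ = 1.362/1.765 = 0.7717. Taking the arctangent, θ_B = 37.66°.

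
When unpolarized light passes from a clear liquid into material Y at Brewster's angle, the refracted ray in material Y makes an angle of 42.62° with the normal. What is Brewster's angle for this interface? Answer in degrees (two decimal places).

Since the reflected and refracted rays are at right angles at the polarizing angle, θ_B + θ_t = 90°.
θ_B = 90° − 42.62° = 47.38°.

θ_B ≈ 47.38°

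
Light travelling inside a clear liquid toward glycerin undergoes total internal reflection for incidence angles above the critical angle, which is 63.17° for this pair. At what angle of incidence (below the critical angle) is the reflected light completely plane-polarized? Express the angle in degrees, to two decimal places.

θ_B ≈ 41.74°

n₂/n₁ = sin θ_c = sin 63.17° = 0.8923.
tan θ_B equals the same ratio, so θ_B = arctan(0.8923) = 41.74°.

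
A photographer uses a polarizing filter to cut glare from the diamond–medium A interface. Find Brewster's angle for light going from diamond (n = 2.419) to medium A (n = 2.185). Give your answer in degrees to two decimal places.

θ_B ≈ 42.09°

Here n₂/n₁ = 2.185/2.419 = 0.9033, and Brewster's law gives tan θ_B = n₂/n₁. Taking the arctangent, θ_B = 42.09°.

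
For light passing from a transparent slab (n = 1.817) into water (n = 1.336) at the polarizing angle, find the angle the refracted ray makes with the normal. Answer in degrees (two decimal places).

θ_B = arctan(n₂/n₁) = arctan(1.336/1.817) = 36.33°.
At Brewster's angle the reflected and refracted rays are perpendicular, so θ_t = 90° − θ_B = 90° − 36.33° = 53.67°.

θ_t ≈ 53.67°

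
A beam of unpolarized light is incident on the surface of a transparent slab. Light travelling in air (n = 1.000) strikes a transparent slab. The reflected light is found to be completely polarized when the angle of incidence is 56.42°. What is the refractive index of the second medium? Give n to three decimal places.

n ≈ 1.506

Full polarization of the reflected beam means tan θ_B = n₂/n₁, where n₁ is the incident medium (air).
n₂ = n₁ tan θ_B = 1.000 × tan 56.42° = 1.506.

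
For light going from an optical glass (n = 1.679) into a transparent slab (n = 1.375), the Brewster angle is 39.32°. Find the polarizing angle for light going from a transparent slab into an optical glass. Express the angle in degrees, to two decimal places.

θ_B' ≈ 50.68°

tan θ_B' = n₁/n₂ = 1/tan θ_B, so θ_B' = 90° − θ_B.
θ_B' = 90° − 39.32° = 50.68°.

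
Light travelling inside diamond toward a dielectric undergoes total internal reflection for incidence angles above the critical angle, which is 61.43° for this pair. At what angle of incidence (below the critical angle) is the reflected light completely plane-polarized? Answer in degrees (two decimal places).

θ_B ≈ 41.29°

n₂/n₁ = sin θ_c = sin 61.43° = 0.8782.
tan θ_B equals the same ratio, so θ_B = arctan(0.8782) = 41.29°.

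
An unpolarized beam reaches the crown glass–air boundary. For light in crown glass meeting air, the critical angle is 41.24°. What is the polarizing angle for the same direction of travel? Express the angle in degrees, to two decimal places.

n₂/n₁ = sin θ_c = sin 41.24° = 0.6592.
tan θ_B equals the same ratio, so θ_B = arctan(0.6592) = 33.39°.

θ_B ≈ 33.39°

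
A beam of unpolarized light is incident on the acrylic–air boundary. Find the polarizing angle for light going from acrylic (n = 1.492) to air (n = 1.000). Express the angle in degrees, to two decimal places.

The reflected p-component vanishes when tan θ_B = n₂/n₁.
Brewster's condition: tan θ_B = n₂/n₁ = 1.000/1.492 = 0.6702.
θ_B = arctan(0.6702) = 33.83°.

θ_B ≈ 33.83°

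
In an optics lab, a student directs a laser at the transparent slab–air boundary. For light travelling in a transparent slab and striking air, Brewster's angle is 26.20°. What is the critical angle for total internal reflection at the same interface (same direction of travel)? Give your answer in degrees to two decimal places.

θ_c ≈ 29.48°

n₂/n₁ = tan 26.20° = 0.4921; the critical angle satisfies sin θ_c = n₂/n₁.
θ_c = arcsin(0.4921) = 29.48°.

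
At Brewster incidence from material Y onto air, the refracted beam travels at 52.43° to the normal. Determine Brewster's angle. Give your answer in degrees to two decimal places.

θ_B ≈ 37.57°

Brewster's condition makes the reflected and refracted beams perpendicular: θ_B + θ_t = 90°.
So θ_B = 90° − θ_t = 90° − 52.43° = 37.57°.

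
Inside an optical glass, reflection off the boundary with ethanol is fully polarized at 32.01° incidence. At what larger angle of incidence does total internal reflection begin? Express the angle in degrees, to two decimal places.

θ_c ≈ 38.69°

tan θ_B = n₂/n₁ = tan 32.01° = 0.6251.
Total internal reflection: sin θ_c = n₂/n₁ = 0.6251.
θ_c = arcsin(0.6251) = 38.69°.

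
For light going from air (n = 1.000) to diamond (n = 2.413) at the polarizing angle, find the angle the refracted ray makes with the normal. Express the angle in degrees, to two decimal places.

θ_B = arctan(n₂/n₁) = arctan(2.413/1.000) = 67.49°.
At Brewster's angle the reflected and refracted rays are perpendicular, so θ_t = 90° − θ_B = 90° − 67.49° = 22.51°.

θ_t ≈ 22.51°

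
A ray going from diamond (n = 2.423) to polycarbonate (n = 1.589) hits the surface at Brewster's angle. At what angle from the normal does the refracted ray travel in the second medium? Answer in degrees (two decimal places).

First find Brewster's angle: tan θ_B = 1.589/2.423 = 0.6558, giving θ_B = 33.26°.
At Brewster's angle the reflected and refracted rays are perpendicular, so θ_t = 90° − θ_B = 90° − 33.26° = 56.74°.

θ_t ≈ 56.74°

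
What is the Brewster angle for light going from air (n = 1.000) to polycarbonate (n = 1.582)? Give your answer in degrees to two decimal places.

θ_B ≈ 57.70°

Brewster's condition: tan θ_B = n₂/n₁ = 1.582/1.000 = 1.5820.
θ_B = arctan(1.5820) = 57.70°.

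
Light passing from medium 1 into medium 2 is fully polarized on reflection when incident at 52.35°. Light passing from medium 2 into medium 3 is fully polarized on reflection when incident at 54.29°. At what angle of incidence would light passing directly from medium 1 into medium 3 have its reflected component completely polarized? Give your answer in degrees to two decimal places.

θ_B ≈ 60.99°

tan θ_B(1→2) = n₂/n₁ = tan 52.35° = 1.2962.
tan θ_B(2→3) = n₃/n₂ = tan 54.29° = 1.3911.
So n₃/n₁ = (n₂/n₁)(n₃/n₂) = 1.2962 × 1.3911 = 1.8032.
θ_B(1→3) = arctan(1.8032) = 60.99°.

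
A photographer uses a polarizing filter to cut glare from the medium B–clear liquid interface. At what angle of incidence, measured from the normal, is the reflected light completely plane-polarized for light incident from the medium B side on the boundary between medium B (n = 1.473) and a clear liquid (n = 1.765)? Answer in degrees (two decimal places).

tan θ_B = n₂/n₁ = 1.765/1.473 = 1.1982. Taking the arctangent, θ_B = 50.15°.

θ_B ≈ 50.15°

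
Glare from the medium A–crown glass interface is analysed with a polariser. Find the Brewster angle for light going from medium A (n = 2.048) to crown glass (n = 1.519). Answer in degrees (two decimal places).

Here n₂/n₁ = 1.519/2.048 = 0.7417, and Brewster's law gives tan θ_B = n₂/n₁.
So θ_B = arctan 0.7417 = 36.56°.

θ_B ≈ 36.56°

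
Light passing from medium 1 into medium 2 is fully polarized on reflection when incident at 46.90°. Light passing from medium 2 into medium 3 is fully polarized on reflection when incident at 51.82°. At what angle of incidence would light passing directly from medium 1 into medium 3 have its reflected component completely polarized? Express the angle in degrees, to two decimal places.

Each Brewster angle gives a ratio: n₂/n₁ = tan 46.90° = 1.0686, n₃/n₂ = tan 51.82° = 1.2717.
Multiplying, n₃/n₁ = 1.0686 × 1.2717 = 1.3590, and θ_B(1→3) = arctan 1.3590 = 53.65°.

θ_B ≈ 53.65°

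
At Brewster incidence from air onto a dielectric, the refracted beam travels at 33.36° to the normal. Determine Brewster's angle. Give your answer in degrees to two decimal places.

θ_B ≈ 56.64°

Brewster's condition makes the reflected and refracted beams perpendicular: θ_B + θ_t = 90°.
θ_B = 90° − 33.36° = 56.64°.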